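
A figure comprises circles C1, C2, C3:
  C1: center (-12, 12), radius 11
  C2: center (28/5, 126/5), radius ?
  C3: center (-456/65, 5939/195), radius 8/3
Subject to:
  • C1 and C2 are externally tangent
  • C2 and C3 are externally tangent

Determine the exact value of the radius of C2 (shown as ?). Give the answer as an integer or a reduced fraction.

11

1. [ext C1·C2]  r_C2² + 22r_C2 − 363 = 0  ⇒  r_C2 = 11 (r>0 drops 1)
2. [ext C2·C3]  r_C2² + (16/3)r_C2 − 539/3 = 0  ⇒  r_C2 = 11 (r>0 drops 1)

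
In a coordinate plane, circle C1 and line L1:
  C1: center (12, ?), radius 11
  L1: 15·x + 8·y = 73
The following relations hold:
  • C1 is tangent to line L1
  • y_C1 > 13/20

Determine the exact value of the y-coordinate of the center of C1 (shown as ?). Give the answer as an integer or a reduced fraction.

10

1. [C1‖L1]  y_C1² + (107/4)y_C1 − 735/2 = 0  ⇒  y_C1 = -147/4 or 10
2. given y_C1 > 13/20: keep 10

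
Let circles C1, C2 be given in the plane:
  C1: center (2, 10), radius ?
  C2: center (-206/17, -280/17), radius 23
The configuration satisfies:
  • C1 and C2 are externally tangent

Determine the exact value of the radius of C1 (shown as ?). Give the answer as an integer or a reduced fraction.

1. [ext C1·C2]  r_C1² + 46r_C1 − 371 = 0  ⇒  r_C1 = 7 (r>0 drops 1)

7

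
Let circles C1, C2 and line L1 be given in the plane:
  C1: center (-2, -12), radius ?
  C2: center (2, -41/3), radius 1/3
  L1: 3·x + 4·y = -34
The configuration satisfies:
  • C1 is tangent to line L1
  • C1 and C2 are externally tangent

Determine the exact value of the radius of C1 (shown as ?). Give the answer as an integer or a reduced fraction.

1. [C1‖L1]  r_C1² − 16 = 0  ⇒  r_C1 = 4 (r>0 drops 1)
2. [ext C1·C2]  r_C1² + (2/3)r_C1 − 56/3 = 0  ⇒  r_C1 = 4 (r>0 drops 1)

4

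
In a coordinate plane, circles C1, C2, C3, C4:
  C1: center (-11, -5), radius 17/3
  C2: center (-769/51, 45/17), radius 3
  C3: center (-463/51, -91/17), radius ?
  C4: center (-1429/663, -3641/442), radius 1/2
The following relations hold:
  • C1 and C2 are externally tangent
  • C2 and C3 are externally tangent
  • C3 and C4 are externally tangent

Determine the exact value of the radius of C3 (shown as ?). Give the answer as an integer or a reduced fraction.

7

1. [ext C2·C3]  r_C3² + 6r_C3 − 91 = 0  ⇒  r_C3 = 7 (r>0 drops 1)
2. [ext C3·C4]  r_C3² + 1r_C3 − 56 = 0  ⇒  r_C3 = 7 (r>0 drops 1)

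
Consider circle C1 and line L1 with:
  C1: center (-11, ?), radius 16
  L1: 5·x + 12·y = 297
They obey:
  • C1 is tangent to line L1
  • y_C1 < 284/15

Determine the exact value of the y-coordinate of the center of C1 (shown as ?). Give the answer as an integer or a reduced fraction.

12

1. [C1‖L1]  y_C1² − (176/3)y_C1 + 560 = 0  ⇒  y_C1 = 12 or 140/3
2. given y_C1 < 284/15: keep 12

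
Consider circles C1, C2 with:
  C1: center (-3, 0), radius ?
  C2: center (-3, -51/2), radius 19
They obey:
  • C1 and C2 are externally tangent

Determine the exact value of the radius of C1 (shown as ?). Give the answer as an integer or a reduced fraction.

1. [ext C1·C2]  r_C1² + 38r_C1 − 1157/4 = 0  ⇒  r_C1 = 13/2 (r>0 drops 1)

13/2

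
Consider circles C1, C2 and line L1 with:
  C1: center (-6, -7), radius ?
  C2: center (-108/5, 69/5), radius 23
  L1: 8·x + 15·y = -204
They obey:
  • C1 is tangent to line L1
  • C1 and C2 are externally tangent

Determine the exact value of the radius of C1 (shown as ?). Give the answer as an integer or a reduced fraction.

1. [C1‖L1]  r_C1² − 9 = 0  ⇒  r_C1 = 3 (r>0 drops 1)
2. [ext C1·C2]  r_C1² + 46r_C1 − 147 = 0  ⇒  r_C1 = 3 (r>0 drops 1)

3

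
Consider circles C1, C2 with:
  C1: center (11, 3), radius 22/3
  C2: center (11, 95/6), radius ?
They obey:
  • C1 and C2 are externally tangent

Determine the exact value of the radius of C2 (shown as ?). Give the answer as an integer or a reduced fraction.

1. [ext C1·C2]  r_C2² + (44/3)r_C2 − 1331/12 = 0  ⇒  r_C2 = 11/2 (r>0 drops 1)

11/2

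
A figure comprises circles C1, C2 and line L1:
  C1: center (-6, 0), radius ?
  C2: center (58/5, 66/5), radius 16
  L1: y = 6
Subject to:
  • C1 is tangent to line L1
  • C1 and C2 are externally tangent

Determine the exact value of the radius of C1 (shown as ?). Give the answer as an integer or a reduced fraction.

1. [C1‖L1]  r_C1² − 36 = 0  ⇒  r_C1 = 6 (r>0 drops 1)
2. [ext C1·C2]  r_C1² + 32r_C1 − 228 = 0  ⇒  r_C1 = 6 (r>0 drops 1)

6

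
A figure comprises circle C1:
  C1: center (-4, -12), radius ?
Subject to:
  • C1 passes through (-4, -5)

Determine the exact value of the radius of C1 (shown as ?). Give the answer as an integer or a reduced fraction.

1. [C1∋P]  r_C1² − 49 = 0  ⇒  r_C1 = 7 (r>0 drops 1)

7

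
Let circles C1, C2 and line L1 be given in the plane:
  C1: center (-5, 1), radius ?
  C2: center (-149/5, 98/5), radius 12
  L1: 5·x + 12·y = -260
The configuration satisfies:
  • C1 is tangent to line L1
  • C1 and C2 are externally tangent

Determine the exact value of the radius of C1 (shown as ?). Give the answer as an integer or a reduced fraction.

19

1. [C1‖L1]  r_C1² − 361 = 0  ⇒  r_C1 = 19 (r>0 drops 1)
2. [ext C1·C2]  r_C1² + 24r_C1 − 817 = 0  ⇒  r_C1 = 19 (r>0 drops 1)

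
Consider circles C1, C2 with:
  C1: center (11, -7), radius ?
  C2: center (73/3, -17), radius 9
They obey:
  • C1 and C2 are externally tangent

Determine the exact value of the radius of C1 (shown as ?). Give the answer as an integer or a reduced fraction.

23/3

1. [ext C1·C2]  r_C1² + 18r_C1 − 1771/9 = 0  ⇒  r_C1 = 23/3 (r>0 drops 1)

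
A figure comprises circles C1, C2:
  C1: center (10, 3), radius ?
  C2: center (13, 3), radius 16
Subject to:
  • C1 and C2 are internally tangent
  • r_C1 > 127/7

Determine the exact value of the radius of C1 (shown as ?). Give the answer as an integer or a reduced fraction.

1. [int C1,C2]  r_C1² − 32r_C1 + 247 = 0  ⇒  r_C1 = 13 or 19
2. given r_C1 > 127/7: keep 19

19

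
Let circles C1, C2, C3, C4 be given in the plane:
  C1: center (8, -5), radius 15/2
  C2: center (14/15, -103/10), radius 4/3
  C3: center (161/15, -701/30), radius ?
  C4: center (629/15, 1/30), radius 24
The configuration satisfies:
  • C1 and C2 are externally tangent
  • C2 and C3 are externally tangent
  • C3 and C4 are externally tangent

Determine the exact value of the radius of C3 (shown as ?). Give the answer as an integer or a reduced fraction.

15

1. [ext C2·C3]  r_C3² + (8/3)r_C3 − 265 = 0  ⇒  r_C3 = 15 (r>0 drops 1)
2. [ext C3·C4]  r_C3² + 48r_C3 − 945 = 0  ⇒  r_C3 = 15 (r>0 drops 1)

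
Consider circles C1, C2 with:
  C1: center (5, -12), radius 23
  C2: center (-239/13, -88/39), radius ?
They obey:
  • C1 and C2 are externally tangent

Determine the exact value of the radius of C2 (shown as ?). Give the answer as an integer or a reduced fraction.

7/3

1. [ext C1·C2]  r_C2² + 46r_C2 − 1015/9 = 0  ⇒  r_C2 = 7/3 (r>0 drops 1)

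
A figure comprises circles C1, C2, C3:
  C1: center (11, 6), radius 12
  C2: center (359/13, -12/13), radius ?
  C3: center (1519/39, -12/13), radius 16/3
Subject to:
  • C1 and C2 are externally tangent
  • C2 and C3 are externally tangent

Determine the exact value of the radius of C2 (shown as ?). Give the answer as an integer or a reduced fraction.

6

1. [ext C1·C2]  r_C2² + 24r_C2 − 180 = 0  ⇒  r_C2 = 6 (r>0 drops 1)
2. [ext C2·C3]  r_C2² + (32/3)r_C2 − 100 = 0  ⇒  r_C2 = 6 (r>0 drops 1)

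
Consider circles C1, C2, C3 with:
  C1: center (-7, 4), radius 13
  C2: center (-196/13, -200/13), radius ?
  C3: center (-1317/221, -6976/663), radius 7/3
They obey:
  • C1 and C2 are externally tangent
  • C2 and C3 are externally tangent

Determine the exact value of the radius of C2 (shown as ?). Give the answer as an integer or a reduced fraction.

1. [ext C1·C2]  r_C2² + 26r_C2 − 272 = 0  ⇒  r_C2 = 8 (r>0 drops 1)
2. [ext C2·C3]  r_C2² + (14/3)r_C2 − 304/3 = 0  ⇒  r_C2 = 8 (r>0 drops 1)

8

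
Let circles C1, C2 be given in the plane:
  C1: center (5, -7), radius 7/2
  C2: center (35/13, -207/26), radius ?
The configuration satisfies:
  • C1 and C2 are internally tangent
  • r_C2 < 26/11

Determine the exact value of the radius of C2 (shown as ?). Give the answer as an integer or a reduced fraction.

1. [int C1,C2]  r_C2² − 7r_C2 + 6 = 0  ⇒  r_C2 = 1 or 6
2. given r_C2 < 26/11: keep 1

1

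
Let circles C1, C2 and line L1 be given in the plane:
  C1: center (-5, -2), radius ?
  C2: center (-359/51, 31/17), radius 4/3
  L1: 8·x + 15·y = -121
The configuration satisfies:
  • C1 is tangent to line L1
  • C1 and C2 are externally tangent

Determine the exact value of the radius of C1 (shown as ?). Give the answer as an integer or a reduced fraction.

1. [C1‖L1]  r_C1² − 9 = 0  ⇒  r_C1 = 3 (r>0 drops 1)
2. [ext C1·C2]  r_C1² + (8/3)r_C1 − 17 = 0  ⇒  r_C1 = 3 (r>0 drops 1)

3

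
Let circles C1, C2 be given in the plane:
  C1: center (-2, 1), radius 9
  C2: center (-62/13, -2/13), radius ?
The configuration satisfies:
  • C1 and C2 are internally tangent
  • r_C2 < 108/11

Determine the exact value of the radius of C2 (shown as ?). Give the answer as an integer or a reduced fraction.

6

1. [int C1,C2]  r_C2² − 18r_C2 + 72 = 0  ⇒  r_C2 = 6 or 12
2. given r_C2 < 108/11: keep 6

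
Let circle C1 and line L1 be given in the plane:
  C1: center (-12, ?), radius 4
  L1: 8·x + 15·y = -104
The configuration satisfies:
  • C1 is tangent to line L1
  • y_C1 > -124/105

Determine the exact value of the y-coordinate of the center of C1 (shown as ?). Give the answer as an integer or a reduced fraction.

4

1. [C1‖L1]  y_C1² + (16/15)y_C1 − 304/15 = 0  ⇒  y_C1 = -76/15 or 4
2. given y_C1 > -124/105: keep 4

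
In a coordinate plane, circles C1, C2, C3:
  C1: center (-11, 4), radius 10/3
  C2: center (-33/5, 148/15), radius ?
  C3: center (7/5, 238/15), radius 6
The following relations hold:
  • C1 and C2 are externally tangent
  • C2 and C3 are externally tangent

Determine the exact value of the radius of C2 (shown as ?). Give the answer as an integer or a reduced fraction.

1. [ext C1·C2]  r_C2² + (20/3)r_C2 − 128/3 = 0  ⇒  r_C2 = 4 (r>0 drops 1)
2. [ext C2·C3]  r_C2² + 12r_C2 − 64 = 0  ⇒  r_C2 = 4 (r>0 drops 1)

4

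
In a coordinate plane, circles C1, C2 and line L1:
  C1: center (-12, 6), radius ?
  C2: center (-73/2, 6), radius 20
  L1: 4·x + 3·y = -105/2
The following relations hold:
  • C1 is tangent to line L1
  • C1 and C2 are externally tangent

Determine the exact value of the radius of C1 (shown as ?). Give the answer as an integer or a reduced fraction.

9/2

1. [C1‖L1]  r_C1² − 81/4 = 0  ⇒  r_C1 = 9/2 (r>0 drops 1)
2. [ext C1·C2]  r_C1² + 40r_C1 − 801/4 = 0  ⇒  r_C1 = 9/2 (r>0 drops 1)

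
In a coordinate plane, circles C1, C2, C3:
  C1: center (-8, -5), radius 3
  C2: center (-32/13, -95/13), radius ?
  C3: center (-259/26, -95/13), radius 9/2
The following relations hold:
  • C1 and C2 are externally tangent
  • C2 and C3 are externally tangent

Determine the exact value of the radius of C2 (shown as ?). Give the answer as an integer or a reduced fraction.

1. [ext C1·C2]  r_C2² + 6r_C2 − 27 = 0  ⇒  r_C2 = 3 (r>0 drops 1)
2. [ext C2·C3]  r_C2² + 9r_C2 − 36 = 0  ⇒  r_C2 = 3 (r>0 drops 1)

3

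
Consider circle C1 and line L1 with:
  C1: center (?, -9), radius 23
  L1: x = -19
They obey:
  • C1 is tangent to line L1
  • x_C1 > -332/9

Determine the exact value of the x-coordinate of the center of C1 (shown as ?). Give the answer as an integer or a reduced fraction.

1. [C1‖L1]  x_C1² + 38x_C1 − 168 = 0  ⇒  x_C1 = -42 or 4
2. given x_C1 > -332/9: keep 4

4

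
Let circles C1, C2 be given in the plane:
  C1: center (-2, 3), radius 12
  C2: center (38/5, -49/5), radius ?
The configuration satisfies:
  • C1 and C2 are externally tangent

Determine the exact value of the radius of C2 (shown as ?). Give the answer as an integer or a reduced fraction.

1. [ext C1·C2]  r_C2² + 24r_C2 − 112 = 0  ⇒  r_C2 = 4 (r>0 drops 1)

4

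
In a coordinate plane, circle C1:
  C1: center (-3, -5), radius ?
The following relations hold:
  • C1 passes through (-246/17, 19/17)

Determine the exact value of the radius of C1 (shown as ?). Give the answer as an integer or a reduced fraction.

1. [C1∋P]  r_C1² − 169 = 0  ⇒  r_C1 = 13 (r>0 drops 1)

13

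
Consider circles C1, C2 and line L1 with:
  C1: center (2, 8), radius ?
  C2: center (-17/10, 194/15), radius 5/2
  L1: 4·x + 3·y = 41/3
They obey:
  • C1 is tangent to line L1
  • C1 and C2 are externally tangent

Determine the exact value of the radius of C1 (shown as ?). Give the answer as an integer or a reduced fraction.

1. [C1‖L1]  r_C1² − 121/9 = 0  ⇒  r_C1 = 11/3 (r>0 drops 1)
2. [ext C1·C2]  r_C1² + 5r_C1 − 286/9 = 0  ⇒  r_C1 = 11/3 (r>0 drops 1)

11/3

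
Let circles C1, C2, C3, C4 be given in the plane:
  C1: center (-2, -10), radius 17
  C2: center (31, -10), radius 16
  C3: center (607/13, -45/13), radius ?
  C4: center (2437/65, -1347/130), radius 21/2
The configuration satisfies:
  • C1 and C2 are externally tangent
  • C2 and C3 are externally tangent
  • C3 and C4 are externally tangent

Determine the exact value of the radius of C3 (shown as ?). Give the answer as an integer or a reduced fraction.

1

1. [ext C2·C3]  r_C3² + 32r_C3 − 33 = 0  ⇒  r_C3 = 1 (r>0 drops 1)
2. [ext C3·C4]  r_C3² + 21r_C3 − 22 = 0  ⇒  r_C3 = 1 (r>0 drops 1)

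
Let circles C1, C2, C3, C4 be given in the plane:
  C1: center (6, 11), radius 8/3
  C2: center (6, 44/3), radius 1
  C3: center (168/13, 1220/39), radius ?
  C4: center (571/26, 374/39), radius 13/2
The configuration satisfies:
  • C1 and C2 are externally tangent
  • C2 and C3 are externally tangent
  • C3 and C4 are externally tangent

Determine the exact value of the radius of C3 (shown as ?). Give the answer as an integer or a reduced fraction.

1. [ext C2·C3]  r_C3² + 2r_C3 − 323 = 0  ⇒  r_C3 = 17 (r>0 drops 1)
2. [ext C3·C4]  r_C3² + 13r_C3 − 510 = 0  ⇒  r_C3 = 17 (r>0 drops 1)

17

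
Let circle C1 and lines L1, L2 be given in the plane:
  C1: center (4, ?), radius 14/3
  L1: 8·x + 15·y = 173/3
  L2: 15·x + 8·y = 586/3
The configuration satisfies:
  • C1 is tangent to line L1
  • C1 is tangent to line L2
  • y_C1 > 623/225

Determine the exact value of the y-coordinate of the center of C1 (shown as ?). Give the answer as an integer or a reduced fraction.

1. [C1‖L1]  y_C1² − (154/45)y_C1 − 1127/45 = 0  ⇒  y_C1 = -161/45 or 7
2. [C1‖L2]  y_C1² − (203/6)y_C1 + 1127/6 = 0  ⇒  y_C1 = 7 or 161/6

7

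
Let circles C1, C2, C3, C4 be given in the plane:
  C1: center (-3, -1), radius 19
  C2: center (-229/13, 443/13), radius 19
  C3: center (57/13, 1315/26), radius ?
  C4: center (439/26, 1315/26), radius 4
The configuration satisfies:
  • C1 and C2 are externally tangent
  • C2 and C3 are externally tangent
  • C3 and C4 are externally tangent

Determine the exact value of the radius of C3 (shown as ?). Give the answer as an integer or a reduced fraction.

1. [ext C2·C3]  r_C3² + 38r_C3 − 1581/4 = 0  ⇒  r_C3 = 17/2 (r>0 drops 1)
2. [ext C3·C4]  r_C3² + 8r_C3 − 561/4 = 0  ⇒  r_C3 = 17/2 (r>0 drops 1)

17/2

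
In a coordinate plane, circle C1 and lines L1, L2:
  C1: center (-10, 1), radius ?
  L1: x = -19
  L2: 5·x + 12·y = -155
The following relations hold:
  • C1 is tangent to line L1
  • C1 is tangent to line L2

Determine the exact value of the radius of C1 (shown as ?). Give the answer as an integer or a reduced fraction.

1. [C1‖L1]  r_C1² − 81 = 0  ⇒  r_C1 = 9 (r>0 drops 1)
2. [C1‖L2]  r_C1² − 81 = 0  ⇒  r_C1 = 9 (r>0 drops 1)

9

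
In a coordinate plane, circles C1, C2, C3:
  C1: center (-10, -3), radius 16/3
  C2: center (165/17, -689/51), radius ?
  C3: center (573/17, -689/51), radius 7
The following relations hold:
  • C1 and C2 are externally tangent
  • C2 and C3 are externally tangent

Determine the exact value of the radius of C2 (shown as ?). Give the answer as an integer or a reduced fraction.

17

1. [ext C1·C2]  r_C2² + (32/3)r_C2 − 1411/3 = 0  ⇒  r_C2 = 17 (r>0 drops 1)
2. [ext C2·C3]  r_C2² + 14r_C2 − 527 = 0  ⇒  r_C2 = 17 (r>0 drops 1)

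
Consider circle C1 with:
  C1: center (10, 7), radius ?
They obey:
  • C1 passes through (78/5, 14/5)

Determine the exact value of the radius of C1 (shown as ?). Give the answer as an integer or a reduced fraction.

7

1. [C1∋P]  r_C1² − 49 = 0  ⇒  r_C1 = 7 (r>0 drops 1)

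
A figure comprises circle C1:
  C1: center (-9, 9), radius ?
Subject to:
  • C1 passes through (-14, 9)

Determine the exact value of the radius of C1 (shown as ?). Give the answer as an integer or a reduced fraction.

1. [C1∋P]  r_C1² − 25 = 0  ⇒  r_C1 = 5 (r>0 drops 1)

5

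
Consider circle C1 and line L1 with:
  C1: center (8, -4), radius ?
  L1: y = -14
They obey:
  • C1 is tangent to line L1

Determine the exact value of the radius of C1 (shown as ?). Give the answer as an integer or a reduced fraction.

1. [C1‖L1]  r_C1² − 100 = 0  ⇒  r_C1 = 10 (r>0 drops 1)

10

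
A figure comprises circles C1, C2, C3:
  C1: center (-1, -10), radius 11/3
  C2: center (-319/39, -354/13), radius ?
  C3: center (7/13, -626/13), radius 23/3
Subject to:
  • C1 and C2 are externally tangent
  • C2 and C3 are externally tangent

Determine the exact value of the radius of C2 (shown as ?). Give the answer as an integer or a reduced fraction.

15

1. [ext C1·C2]  r_C2² + (22/3)r_C2 − 335 = 0  ⇒  r_C2 = 15 (r>0 drops 1)
2. [ext C2·C3]  r_C2² + (46/3)r_C2 − 455 = 0  ⇒  r_C2 = 15 (r>0 drops 1)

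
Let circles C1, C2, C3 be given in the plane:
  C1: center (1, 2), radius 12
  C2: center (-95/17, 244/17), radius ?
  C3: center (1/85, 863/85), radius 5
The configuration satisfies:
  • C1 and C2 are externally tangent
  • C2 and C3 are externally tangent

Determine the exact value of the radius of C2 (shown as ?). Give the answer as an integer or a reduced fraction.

1. [ext C1·C2]  r_C2² + 24r_C2 − 52 = 0  ⇒  r_C2 = 2 (r>0 drops 1)
2. [ext C2·C3]  r_C2² + 10r_C2 − 24 = 0  ⇒  r_C2 = 2 (r>0 drops 1)

2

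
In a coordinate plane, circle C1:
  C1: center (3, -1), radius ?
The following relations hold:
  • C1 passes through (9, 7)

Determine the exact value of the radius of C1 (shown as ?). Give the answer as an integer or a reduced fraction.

1. [C1∋P]  r_C1² − 100 = 0  ⇒  r_C1 = 10 (r>0 drops 1)

10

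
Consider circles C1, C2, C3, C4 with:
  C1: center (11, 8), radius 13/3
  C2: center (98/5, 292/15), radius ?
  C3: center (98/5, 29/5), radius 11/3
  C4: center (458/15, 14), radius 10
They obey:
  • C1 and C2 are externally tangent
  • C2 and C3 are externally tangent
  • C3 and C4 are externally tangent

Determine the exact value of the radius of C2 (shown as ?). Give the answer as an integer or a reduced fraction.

1. [ext C1·C2]  r_C2² + (26/3)r_C2 − 560/3 = 0  ⇒  r_C2 = 10 (r>0 drops 1)
2. [ext C2·C3]  r_C2² + (22/3)r_C2 − 520/3 = 0  ⇒  r_C2 = 10 (r>0 drops 1)

10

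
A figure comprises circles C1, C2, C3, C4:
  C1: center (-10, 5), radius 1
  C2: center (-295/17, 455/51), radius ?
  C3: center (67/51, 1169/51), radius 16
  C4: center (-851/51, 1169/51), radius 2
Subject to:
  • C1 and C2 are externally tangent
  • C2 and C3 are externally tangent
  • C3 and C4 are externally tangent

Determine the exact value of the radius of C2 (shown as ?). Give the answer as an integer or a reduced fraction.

1. [ext C1·C2]  r_C2² + 2r_C2 − 616/9 = 0  ⇒  r_C2 = 22/3 (r>0 drops 1)
2. [ext C2·C3]  r_C2² + 32r_C2 − 2596/9 = 0  ⇒  r_C2 = 22/3 (r>0 drops 1)

22/3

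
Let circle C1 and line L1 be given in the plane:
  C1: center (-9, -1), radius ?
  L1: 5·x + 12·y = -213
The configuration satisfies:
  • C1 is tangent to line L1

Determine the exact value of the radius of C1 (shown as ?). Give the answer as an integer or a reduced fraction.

12

1. [C1‖L1]  r_C1² − 144 = 0  ⇒  r_C1 = 12 (r>0 drops 1)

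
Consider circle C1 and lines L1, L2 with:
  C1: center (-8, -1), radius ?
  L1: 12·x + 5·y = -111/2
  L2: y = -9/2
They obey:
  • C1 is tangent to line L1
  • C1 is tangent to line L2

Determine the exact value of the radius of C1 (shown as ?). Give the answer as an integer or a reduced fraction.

7/2

1. [C1‖L1]  r_C1² − 49/4 = 0  ⇒  r_C1 = 7/2 (r>0 drops 1)
2. [C1‖L2]  r_C1² − 49/4 = 0  ⇒  r_C1 = 7/2 (r>0 drops 1)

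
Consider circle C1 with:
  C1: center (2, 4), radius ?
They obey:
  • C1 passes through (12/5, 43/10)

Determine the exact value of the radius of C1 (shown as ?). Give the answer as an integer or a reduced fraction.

1/2

1. [C1∋P]  r_C1² − 1/4 = 0  ⇒  r_C1 = 1/2 (r>0 drops 1)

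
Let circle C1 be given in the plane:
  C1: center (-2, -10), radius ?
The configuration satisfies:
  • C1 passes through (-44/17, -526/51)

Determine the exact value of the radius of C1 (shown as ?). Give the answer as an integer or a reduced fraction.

2/3

1. [C1∋P]  r_C1² − 4/9 = 0  ⇒  r_C1 = 2/3 (r>0 drops 1)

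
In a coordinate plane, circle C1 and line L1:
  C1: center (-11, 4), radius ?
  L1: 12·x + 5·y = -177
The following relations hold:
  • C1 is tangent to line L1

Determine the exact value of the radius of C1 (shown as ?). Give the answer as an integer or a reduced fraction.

5

1. [C1‖L1]  r_C1² − 25 = 0  ⇒  r_C1 = 5 (r>0 drops 1)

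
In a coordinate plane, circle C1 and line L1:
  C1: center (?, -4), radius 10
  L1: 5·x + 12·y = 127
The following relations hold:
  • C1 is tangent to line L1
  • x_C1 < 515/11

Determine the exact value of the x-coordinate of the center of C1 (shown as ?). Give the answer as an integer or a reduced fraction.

1. [C1‖L1]  x_C1² − 70x_C1 + 549 = 0  ⇒  x_C1 = 9 or 61
2. given x_C1 < 515/11: keep 9

9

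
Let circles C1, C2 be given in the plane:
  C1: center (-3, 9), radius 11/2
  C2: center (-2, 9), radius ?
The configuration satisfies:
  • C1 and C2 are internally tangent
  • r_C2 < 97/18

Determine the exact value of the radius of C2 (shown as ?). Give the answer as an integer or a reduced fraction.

1. [int C1,C2]  r_C2² − 11r_C2 + 117/4 = 0  ⇒  r_C2 = 9/2 or 13/2
2. given r_C2 < 97/18: keep 9/2

9/2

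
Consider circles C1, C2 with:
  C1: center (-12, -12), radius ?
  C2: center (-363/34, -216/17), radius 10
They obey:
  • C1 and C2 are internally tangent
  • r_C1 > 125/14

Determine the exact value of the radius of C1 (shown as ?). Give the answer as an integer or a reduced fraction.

23/2

1. [int C1,C2]  r_C1² − 20r_C1 + 391/4 = 0  ⇒  r_C1 = 17/2 or 23/2
2. given r_C1 > 125/14: keep 23/2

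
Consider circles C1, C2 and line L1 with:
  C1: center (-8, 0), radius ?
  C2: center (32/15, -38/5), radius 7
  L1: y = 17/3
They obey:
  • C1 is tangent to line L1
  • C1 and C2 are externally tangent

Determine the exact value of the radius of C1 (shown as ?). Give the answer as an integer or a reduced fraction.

17/3

1. [C1‖L1]  r_C1² − 289/9 = 0  ⇒  r_C1 = 17/3 (r>0 drops 1)
2. [ext C1·C2]  r_C1² + 14r_C1 − 1003/9 = 0  ⇒  r_C1 = 17/3 (r>0 drops 1)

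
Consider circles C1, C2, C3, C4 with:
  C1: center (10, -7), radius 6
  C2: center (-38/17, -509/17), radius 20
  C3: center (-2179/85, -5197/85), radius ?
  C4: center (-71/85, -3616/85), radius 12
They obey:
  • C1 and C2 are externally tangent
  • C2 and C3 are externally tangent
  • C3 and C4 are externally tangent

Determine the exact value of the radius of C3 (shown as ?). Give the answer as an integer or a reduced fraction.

19

1. [ext C2·C3]  r_C3² + 40r_C3 − 1121 = 0  ⇒  r_C3 = 19 (r>0 drops 1)
2. [ext C3·C4]  r_C3² + 24r_C3 − 817 = 0  ⇒  r_C3 = 19 (r>0 drops 1)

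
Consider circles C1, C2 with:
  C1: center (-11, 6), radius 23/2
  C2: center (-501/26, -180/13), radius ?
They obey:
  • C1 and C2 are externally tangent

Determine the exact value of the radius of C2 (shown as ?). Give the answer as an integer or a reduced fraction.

1. [ext C1·C2]  r_C2² + 23r_C2 − 330 = 0  ⇒  r_C2 = 10 (r>0 drops 1)

10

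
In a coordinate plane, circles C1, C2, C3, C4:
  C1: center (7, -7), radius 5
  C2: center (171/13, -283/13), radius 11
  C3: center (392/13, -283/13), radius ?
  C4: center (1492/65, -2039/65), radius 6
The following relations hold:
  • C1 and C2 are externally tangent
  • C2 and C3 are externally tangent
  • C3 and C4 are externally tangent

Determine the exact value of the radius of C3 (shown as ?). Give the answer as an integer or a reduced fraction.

1. [ext C2·C3]  r_C3² + 22r_C3 − 168 = 0  ⇒  r_C3 = 6 (r>0 drops 1)
2. [ext C3·C4]  r_C3² + 12r_C3 − 108 = 0  ⇒  r_C3 = 6 (r>0 drops 1)

6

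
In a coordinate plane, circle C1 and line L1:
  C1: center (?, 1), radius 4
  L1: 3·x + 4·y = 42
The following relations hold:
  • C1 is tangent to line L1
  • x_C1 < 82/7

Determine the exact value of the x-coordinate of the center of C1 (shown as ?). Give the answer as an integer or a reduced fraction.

6

1. [C1‖L1]  x_C1² − (76/3)x_C1 + 116 = 0  ⇒  x_C1 = 6 or 58/3
2. given x_C1 < 82/7: keep 6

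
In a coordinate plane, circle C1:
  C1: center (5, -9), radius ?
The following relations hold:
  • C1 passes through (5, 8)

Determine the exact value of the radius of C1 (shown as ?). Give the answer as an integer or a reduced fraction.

17

1. [C1∋P]  r_C1² − 289 = 0  ⇒  r_C1 = 17 (r>0 drops 1)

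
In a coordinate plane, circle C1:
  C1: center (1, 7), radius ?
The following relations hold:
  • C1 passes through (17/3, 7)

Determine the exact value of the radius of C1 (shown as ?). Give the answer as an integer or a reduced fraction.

1. [C1∋P]  r_C1² − 196/9 = 0  ⇒  r_C1 = 14/3 (r>0 drops 1)

14/3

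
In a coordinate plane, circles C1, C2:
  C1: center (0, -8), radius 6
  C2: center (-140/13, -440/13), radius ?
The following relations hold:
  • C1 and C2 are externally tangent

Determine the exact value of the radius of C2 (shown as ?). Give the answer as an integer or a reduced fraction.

22

1. [ext C1·C2]  r_C2² + 12r_C2 − 748 = 0  ⇒  r_C2 = 22 (r>0 drops 1)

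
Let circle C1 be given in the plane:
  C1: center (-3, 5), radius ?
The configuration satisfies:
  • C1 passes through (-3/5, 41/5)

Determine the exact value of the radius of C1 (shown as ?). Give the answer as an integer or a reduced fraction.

4

1. [C1∋P]  r_C1² − 16 = 0  ⇒  r_C1 = 4 (r>0 drops 1)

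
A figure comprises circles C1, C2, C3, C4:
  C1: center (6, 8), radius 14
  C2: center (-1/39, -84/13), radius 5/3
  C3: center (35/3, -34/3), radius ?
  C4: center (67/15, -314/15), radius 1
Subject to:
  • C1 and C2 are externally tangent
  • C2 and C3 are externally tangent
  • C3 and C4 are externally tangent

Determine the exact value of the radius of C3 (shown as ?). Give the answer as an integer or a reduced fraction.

1. [ext C2·C3]  r_C3² + (10/3)r_C3 − 473/3 = 0  ⇒  r_C3 = 11 (r>0 drops 1)
2. [ext C3·C4]  r_C3² + 2r_C3 − 143 = 0  ⇒  r_C3 = 11 (r>0 drops 1)

11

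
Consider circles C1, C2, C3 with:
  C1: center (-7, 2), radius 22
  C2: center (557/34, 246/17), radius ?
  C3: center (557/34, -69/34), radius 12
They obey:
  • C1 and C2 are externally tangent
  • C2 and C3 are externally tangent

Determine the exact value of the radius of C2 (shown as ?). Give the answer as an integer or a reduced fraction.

1. [ext C1·C2]  r_C2² + 44r_C2 − 873/4 = 0  ⇒  r_C2 = 9/2 (r>0 drops 1)
2. [ext C2·C3]  r_C2² + 24r_C2 − 513/4 = 0  ⇒  r_C2 = 9/2 (r>0 drops 1)

9/2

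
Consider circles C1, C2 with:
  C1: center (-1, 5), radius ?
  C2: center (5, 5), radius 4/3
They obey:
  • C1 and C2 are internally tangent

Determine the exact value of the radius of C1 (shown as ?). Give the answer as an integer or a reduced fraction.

1. [int C1,C2]  r_C1² − (8/3)r_C1 − 308/9 = 0  ⇒  r_C1 = 22/3 (r>0 drops 1)

22/3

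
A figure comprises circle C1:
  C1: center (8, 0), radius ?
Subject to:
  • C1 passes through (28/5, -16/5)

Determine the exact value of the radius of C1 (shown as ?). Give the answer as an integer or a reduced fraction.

1. [C1∋P]  r_C1² − 16 = 0  ⇒  r_C1 = 4 (r>0 drops 1)

4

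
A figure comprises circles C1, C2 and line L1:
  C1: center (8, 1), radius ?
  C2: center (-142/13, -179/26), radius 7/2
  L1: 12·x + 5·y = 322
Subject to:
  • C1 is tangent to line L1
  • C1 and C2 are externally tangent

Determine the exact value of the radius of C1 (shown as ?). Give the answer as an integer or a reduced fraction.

17

1. [C1‖L1]  r_C1² − 289 = 0  ⇒  r_C1 = 17 (r>0 drops 1)
2. [ext C1·C2]  r_C1² + 7r_C1 − 408 = 0  ⇒  r_C1 = 17 (r>0 drops 1)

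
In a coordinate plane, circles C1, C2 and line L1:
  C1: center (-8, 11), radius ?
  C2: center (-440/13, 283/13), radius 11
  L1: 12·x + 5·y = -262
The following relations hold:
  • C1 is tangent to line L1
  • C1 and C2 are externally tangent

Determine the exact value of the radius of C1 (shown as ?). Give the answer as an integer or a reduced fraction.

1. [C1‖L1]  r_C1² − 289 = 0  ⇒  r_C1 = 17 (r>0 drops 1)
2. [ext C1·C2]  r_C1² + 22r_C1 − 663 = 0  ⇒  r_C1 = 17 (r>0 drops 1)

17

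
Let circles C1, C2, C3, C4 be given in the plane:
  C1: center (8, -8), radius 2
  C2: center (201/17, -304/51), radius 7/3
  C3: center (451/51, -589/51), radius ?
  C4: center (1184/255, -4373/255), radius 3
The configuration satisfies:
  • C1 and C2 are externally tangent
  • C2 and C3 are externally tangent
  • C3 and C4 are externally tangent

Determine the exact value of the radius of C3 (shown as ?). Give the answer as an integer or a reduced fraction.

4

1. [ext C2·C3]  r_C3² + (14/3)r_C3 − 104/3 = 0  ⇒  r_C3 = 4 (r>0 drops 1)
2. [ext C3·C4]  r_C3² + 6r_C3 − 40 = 0  ⇒  r_C3 = 4 (r>0 drops 1)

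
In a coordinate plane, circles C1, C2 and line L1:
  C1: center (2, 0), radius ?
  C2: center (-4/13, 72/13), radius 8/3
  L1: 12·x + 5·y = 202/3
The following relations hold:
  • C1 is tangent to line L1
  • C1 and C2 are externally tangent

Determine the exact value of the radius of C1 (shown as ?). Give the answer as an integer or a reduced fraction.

10/3

1. [C1‖L1]  r_C1² − 100/9 = 0  ⇒  r_C1 = 10/3 (r>0 drops 1)
2. [ext C1·C2]  r_C1² + (16/3)r_C1 − 260/9 = 0  ⇒  r_C1 = 10/3 (r>0 drops 1)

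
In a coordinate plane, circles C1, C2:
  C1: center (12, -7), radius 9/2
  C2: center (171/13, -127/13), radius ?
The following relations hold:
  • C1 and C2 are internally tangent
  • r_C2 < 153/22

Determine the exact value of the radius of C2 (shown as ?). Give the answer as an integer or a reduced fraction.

3/2

1. [int C1,C2]  r_C2² − 9r_C2 + 45/4 = 0  ⇒  r_C2 = 3/2 or 15/2
2. given r_C2 < 153/22: keep 3/2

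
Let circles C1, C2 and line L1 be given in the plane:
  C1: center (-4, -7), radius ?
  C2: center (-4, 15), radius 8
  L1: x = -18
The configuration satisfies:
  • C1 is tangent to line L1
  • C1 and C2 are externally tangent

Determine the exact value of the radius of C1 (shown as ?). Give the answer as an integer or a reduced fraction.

1. [C1‖L1]  r_C1² − 196 = 0  ⇒  r_C1 = 14 (r>0 drops 1)
2. [ext C1·C2]  r_C1² + 16r_C1 − 420 = 0  ⇒  r_C1 = 14 (r>0 drops 1)

14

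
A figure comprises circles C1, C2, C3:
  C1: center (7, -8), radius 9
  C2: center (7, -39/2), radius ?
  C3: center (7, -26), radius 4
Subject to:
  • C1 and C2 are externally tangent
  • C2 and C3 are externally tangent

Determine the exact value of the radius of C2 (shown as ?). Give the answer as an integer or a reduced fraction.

5/2

1. [ext C1·C2]  r_C2² + 18r_C2 − 205/4 = 0  ⇒  r_C2 = 5/2 (r>0 drops 1)
2. [ext C2·C3]  r_C2² + 8r_C2 − 105/4 = 0  ⇒  r_C2 = 5/2 (r>0 drops 1)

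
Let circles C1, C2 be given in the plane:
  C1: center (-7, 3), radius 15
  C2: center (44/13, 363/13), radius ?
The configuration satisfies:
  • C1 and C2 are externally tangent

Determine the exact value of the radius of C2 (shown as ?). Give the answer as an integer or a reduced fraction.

12

1. [ext C1·C2]  r_C2² + 30r_C2 − 504 = 0  ⇒  r_C2 = 12 (r>0 drops 1)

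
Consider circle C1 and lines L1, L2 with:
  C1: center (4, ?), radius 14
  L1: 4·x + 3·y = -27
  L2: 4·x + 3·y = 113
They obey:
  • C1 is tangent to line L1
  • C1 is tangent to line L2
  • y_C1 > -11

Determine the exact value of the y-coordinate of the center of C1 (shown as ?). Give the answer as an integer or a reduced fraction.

1. [C1‖L1]  y_C1² + (86/3)y_C1 − 339 = 0  ⇒  y_C1 = -113/3 or 9
2. [C1‖L2]  y_C1² − (194/3)y_C1 + 501 = 0  ⇒  y_C1 = 9 or 167/3

9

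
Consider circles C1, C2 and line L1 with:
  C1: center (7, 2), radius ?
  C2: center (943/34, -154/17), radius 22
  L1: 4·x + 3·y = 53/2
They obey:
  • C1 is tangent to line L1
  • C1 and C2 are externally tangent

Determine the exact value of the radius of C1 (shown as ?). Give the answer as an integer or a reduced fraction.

1. [C1‖L1]  r_C1² − 9/4 = 0  ⇒  r_C1 = 3/2 (r>0 drops 1)
2. [ext C1·C2]  r_C1² + 44r_C1 − 273/4 = 0  ⇒  r_C1 = 3/2 (r>0 drops 1)

3/2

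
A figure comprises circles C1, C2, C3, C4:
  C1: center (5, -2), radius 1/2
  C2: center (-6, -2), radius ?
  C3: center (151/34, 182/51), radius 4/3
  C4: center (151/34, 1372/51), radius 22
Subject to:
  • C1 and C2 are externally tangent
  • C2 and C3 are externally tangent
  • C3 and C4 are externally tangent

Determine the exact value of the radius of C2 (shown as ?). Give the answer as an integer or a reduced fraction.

1. [ext C1·C2]  r_C2² + 1r_C2 − 483/4 = 0  ⇒  r_C2 = 21/2 (r>0 drops 1)
2. [ext C2·C3]  r_C2² + (8/3)r_C2 − 553/4 = 0  ⇒  r_C2 = 21/2 (r>0 drops 1)

21/2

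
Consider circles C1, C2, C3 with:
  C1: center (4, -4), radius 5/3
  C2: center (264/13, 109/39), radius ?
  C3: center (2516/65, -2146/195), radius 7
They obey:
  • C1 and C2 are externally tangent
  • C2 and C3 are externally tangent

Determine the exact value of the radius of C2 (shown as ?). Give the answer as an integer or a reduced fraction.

16

1. [ext C1·C2]  r_C2² + (10/3)r_C2 − 928/3 = 0  ⇒  r_C2 = 16 (r>0 drops 1)
2. [ext C2·C3]  r_C2² + 14r_C2 − 480 = 0  ⇒  r_C2 = 16 (r>0 drops 1)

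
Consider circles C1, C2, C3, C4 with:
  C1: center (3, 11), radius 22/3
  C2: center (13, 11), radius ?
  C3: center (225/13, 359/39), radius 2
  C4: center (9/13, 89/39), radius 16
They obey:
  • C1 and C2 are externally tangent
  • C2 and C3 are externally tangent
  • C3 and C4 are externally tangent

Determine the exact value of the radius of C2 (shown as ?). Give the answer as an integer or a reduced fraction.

8/3

1. [ext C1·C2]  r_C2² + (44/3)r_C2 − 416/9 = 0  ⇒  r_C2 = 8/3 (r>0 drops 1)
2. [ext C2·C3]  r_C2² + 4r_C2 − 160/9 = 0  ⇒  r_C2 = 8/3 (r>0 drops 1)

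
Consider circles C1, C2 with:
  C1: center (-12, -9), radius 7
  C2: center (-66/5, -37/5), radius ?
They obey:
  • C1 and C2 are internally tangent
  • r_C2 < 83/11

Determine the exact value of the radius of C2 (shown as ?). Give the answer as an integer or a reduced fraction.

1. [int C1,C2]  r_C2² − 14r_C2 + 45 = 0  ⇒  r_C2 = 5 or 9
2. given r_C2 < 83/11: keep 5

5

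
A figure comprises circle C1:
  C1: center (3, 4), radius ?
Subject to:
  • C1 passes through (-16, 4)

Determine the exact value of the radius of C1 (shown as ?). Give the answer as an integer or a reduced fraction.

19

1. [C1∋P]  r_C1² − 361 = 0  ⇒  r_C1 = 19 (r>0 drops 1)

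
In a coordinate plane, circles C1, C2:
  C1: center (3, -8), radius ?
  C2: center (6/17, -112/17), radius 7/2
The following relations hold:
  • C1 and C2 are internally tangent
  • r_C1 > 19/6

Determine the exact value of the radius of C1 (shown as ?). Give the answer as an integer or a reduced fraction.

13/2

1. [int C1,C2]  r_C1² − 7r_C1 + 13/4 = 0  ⇒  r_C1 = 1/2 or 13/2
2. given r_C1 > 19/6: keep 13/2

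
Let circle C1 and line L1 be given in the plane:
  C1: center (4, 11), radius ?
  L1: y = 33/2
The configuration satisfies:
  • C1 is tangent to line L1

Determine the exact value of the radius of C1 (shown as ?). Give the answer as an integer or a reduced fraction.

11/2

1. [C1‖L1]  r_C1² − 121/4 = 0  ⇒  r_C1 = 11/2 (r>0 drops 1)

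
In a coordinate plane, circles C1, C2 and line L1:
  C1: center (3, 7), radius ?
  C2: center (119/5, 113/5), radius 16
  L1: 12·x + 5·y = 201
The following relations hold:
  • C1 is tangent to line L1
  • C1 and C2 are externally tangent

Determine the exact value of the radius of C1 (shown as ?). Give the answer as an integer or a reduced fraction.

1. [C1‖L1]  r_C1² − 100 = 0  ⇒  r_C1 = 10 (r>0 drops 1)
2. [ext C1·C2]  r_C1² + 32r_C1 − 420 = 0  ⇒  r_C1 = 10 (r>0 drops 1)

10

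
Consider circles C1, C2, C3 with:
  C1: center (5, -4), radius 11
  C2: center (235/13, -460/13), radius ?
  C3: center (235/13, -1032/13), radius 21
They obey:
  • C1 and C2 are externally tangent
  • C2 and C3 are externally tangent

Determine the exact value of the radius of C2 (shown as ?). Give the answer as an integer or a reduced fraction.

1. [ext C1·C2]  r_C2² + 22r_C2 − 1035 = 0  ⇒  r_C2 = 23 (r>0 drops 1)
2. [ext C2·C3]  r_C2² + 42r_C2 − 1495 = 0  ⇒  r_C2 = 23 (r>0 drops 1)

23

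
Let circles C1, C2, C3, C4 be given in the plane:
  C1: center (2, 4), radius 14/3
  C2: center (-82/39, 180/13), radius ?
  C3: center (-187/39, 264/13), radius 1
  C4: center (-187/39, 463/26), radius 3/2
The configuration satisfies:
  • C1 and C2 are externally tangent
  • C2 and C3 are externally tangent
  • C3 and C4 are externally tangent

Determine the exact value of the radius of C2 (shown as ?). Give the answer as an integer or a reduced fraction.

6

1. [ext C1·C2]  r_C2² + (28/3)r_C2 − 92 = 0  ⇒  r_C2 = 6 (r>0 drops 1)
2. [ext C2·C3]  r_C2² + 2r_C2 − 48 = 0  ⇒  r_C2 = 6 (r>0 drops 1)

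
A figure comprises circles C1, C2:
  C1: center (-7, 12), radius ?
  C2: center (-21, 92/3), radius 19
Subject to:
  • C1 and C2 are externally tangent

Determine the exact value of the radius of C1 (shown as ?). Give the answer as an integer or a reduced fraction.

13/3

1. [ext C1·C2]  r_C1² + 38r_C1 − 1651/9 = 0  ⇒  r_C1 = 13/3 (r>0 drops 1)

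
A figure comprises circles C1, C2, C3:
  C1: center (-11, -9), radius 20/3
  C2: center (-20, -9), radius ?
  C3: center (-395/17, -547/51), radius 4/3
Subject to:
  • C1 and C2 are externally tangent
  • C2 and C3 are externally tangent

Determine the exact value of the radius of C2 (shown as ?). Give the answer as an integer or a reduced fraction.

7/3

1. [ext C1·C2]  r_C2² + (40/3)r_C2 − 329/9 = 0  ⇒  r_C2 = 7/3 (r>0 drops 1)
2. [ext C2·C3]  r_C2² + (8/3)r_C2 − 35/3 = 0  ⇒  r_C2 = 7/3 (r>0 drops 1)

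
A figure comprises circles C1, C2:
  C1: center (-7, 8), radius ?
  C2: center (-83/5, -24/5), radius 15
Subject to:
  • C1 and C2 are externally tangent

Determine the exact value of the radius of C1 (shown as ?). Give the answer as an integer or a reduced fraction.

1. [ext C1·C2]  r_C1² + 30r_C1 − 31 = 0  ⇒  r_C1 = 1 (r>0 drops 1)

1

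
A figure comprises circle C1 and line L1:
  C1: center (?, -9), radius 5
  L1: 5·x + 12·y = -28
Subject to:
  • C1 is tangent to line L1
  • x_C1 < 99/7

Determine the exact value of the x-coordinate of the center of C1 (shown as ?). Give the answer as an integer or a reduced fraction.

3

1. [C1‖L1]  x_C1² − 32x_C1 + 87 = 0  ⇒  x_C1 = 3 or 29
2. given x_C1 < 99/7: keep 3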